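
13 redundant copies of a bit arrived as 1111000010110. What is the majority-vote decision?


Ones: 7 out of 13
Threshold: 7

1 (7/13 voted 1)


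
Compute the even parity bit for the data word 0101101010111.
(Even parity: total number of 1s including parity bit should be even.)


Number of 1s in data: 8
Parity bit: 0

0


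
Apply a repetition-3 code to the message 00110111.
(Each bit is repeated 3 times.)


Each bit -> 3 copies

000000111111000111111111


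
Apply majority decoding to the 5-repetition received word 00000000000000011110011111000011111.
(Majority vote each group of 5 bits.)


Groups: 00000, 00000, 00000, 11110, 01111, 10000, 11111
Majority votes: 0001101

0001101


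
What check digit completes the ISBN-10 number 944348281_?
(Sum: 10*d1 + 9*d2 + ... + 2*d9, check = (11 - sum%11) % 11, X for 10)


Weighted sum: 277
277 mod 11 = 2

Check digit: 9


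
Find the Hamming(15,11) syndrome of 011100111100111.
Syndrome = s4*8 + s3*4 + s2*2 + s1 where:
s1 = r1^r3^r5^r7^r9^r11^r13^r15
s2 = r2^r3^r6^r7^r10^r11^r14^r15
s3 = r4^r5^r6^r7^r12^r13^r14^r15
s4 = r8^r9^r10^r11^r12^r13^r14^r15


s1=1, s2=0, s3=1, s4=0

Syndrome = 5 (error at position 5)


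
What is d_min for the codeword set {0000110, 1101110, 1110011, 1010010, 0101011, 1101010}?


Comparing all pairs, minimum distance: 1
Can detect 0 errors, correct 0 errors

1


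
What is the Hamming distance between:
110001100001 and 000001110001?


XOR: 110000010000
Count of 1s: 3

3


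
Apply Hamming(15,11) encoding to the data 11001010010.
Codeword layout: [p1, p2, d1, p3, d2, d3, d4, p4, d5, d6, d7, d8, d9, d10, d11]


Parity bits: p1=0, p2=1, p3=0, p4=1

011010011010010


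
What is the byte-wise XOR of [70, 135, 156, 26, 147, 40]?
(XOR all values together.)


XOR chain: 70 ^ 135 ^ 156 ^ 26 ^ 147 ^ 40 = 252

252


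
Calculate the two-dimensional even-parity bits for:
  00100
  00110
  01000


Row parities: 101
Column parities: 01010

Row P: 101, Col P: 01010, Corner: 0


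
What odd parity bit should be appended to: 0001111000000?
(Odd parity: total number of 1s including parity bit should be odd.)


Number of 1s in data: 4
Parity bit: 1

1


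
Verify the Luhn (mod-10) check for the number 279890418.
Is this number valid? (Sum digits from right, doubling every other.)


Luhn sum = 46
46 mod 10 = 6

Invalid (Luhn sum mod 10 = 6)


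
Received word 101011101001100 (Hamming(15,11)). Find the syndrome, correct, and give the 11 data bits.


Syndrome = 14: error at position 14

Data: 11111001110 (corrected bit 14)


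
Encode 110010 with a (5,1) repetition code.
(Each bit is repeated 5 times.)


Each bit -> 5 copies

111111111100000000001111100000


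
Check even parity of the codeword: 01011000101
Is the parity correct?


Number of 1s: 5

No, parity error (5 ones)


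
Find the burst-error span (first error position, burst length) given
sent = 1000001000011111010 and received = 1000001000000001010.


XOR: 0000000000011110000

Burst at position 11, length 4


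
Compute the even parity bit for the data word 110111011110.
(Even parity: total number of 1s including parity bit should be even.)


Number of 1s in data: 9
Parity bit: 1

1


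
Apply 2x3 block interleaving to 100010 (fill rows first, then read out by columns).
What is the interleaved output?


Matrix:
  100
  010
Read columns: 100100

100100


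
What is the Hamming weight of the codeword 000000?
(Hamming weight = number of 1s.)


Counting 1s in 000000

0


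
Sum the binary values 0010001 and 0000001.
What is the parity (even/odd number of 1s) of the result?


0010001 = 17
0000001 = 1
Sum = 18 = 10010
1s count = 2

even parity (2 ones in 10010)


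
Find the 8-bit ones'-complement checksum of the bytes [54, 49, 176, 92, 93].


Sum = 464 mod 256 = 208
Complement = 47

47


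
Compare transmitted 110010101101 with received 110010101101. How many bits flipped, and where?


XOR: 000000000000

0 errors (received matches sent)


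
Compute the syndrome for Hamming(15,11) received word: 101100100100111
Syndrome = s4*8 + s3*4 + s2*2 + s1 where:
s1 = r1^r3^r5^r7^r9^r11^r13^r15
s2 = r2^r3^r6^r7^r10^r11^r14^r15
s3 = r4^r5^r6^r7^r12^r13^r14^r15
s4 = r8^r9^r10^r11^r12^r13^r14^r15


s1=1, s2=1, s3=1, s4=0

Syndrome = 7 (error at position 7)


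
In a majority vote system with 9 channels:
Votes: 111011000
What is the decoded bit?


Ones: 5 out of 9
Threshold: 5

1 (5/9 voted 1)


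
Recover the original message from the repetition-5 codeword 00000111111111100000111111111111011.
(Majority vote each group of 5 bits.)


Groups: 00000, 11111, 11111, 00000, 11111, 11111, 11011
Majority votes: 0110111

0110111


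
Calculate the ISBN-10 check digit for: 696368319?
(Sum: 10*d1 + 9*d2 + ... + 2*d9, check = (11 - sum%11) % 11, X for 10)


Weighted sum: 319
319 mod 11 = 0

Check digit: 0


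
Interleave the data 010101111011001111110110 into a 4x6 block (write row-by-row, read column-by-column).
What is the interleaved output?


Matrix:
  010101
  111011
  001111
  110110
Read columns: 010111010110101101111110

010111010110101101111110


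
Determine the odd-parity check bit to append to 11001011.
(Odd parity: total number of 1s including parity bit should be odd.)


Number of 1s in data: 5
Parity bit: 0

0


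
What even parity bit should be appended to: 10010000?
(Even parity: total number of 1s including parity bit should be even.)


Number of 1s in data: 2
Parity bit: 0

0


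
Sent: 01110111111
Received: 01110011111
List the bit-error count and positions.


XOR: 00000100000

1 error(s) at position(s): 5


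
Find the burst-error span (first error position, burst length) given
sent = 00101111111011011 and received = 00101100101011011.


XOR: 00000011010000000

Burst at position 6, length 4


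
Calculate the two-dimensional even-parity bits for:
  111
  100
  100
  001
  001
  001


Row parities: 111111
Column parities: 110

Row P: 111111, Col P: 110, Corner: 0


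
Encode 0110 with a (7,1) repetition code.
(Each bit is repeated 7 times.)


Each bit -> 7 copies

0000000111111111111110000000


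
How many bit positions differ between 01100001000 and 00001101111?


XOR: 01101100111
Count of 1s: 7

7


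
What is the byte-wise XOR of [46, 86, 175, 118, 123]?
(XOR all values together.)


XOR chain: 46 ^ 86 ^ 175 ^ 118 ^ 123 = 218

218


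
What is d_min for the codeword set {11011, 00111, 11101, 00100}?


Comparing all pairs, minimum distance: 2
Can detect 1 errors, correct 0 errors

2


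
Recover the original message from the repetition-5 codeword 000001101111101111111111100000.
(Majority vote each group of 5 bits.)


Groups: 00000, 11011, 11101, 11111, 11111, 00000
Majority votes: 011110

011110


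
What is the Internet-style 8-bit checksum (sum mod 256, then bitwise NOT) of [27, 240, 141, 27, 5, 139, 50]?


Sum = 629 mod 256 = 117
Complement = 138

138


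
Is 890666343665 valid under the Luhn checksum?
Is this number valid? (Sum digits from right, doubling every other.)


Luhn sum = 61
61 mod 10 = 1

Invalid (Luhn sum mod 10 = 1)


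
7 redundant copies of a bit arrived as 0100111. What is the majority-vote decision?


Ones: 4 out of 7
Threshold: 4

1 (4/7 voted 1)


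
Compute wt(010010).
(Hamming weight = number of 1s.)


Counting 1s in 010010

2


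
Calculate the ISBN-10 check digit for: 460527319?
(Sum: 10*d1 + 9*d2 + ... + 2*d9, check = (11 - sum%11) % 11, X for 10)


Weighted sum: 209
209 mod 11 = 0

Check digit: 0


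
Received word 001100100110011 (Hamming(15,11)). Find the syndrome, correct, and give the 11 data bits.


Syndrome = 0: no error detected

Data: 10010110011 (no errors)


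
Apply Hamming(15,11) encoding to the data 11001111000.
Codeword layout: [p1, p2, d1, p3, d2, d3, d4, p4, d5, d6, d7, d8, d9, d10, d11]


Parity bits: p1=0, p2=1, p3=0, p4=0

011010001111000


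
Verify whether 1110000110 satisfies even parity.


Number of 1s: 5

No, parity error (5 ones)


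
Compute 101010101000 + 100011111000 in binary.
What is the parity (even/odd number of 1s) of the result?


101010101000 = 2728
100011111000 = 2296
Sum = 5024 = 1001110100000
1s count = 5

odd parity (5 ones in 1001110100000)


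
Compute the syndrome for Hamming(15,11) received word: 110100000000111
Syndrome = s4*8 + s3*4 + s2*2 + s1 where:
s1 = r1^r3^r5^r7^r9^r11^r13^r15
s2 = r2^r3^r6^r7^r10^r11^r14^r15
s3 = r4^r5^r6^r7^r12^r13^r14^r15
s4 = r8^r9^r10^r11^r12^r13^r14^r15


s1=1, s2=1, s3=0, s4=1

Syndrome = 11 (error at position 11)


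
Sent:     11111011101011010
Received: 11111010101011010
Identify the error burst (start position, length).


XOR: 00000001000000000

Burst at position 7, length 1


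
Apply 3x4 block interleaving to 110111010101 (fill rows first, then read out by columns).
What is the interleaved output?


Matrix:
  1101
  1101
  0101
Read columns: 110111000111

110111000111


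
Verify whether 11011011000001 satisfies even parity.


Number of 1s: 7

No, parity error (7 ones)


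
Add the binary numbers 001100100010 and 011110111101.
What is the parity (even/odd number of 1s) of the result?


001100100010 = 802
011110111101 = 1981
Sum = 2783 = 101011011111
1s count = 9

odd parity (9 ones in 101011011111)


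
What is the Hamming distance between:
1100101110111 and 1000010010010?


XOR: 0100111100101
Count of 1s: 7

7


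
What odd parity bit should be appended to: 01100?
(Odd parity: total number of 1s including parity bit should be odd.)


Number of 1s in data: 2
Parity bit: 1

1


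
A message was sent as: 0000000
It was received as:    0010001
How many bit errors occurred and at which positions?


XOR: 0010001

2 error(s) at position(s): 2, 6


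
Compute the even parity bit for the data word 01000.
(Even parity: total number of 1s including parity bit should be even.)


Number of 1s in data: 1
Parity bit: 1

1


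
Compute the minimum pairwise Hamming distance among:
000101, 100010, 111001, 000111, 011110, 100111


Comparing all pairs, minimum distance: 1
Can detect 0 errors, correct 0 errors

1


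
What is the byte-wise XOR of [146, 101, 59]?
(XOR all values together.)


XOR chain: 146 ^ 101 ^ 59 = 204

204


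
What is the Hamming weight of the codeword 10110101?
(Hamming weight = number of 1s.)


Counting 1s in 10110101

5


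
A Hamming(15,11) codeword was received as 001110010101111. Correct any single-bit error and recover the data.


Syndrome = 0: no error detected

Data: 11000101111 (no errors)


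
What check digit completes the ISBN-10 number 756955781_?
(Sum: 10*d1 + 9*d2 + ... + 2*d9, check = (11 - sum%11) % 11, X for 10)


Weighted sum: 335
335 mod 11 = 5

Check digit: 6


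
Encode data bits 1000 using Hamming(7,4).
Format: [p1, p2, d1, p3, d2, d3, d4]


Parity bits: p1=1, p2=1, p3=0

1110000


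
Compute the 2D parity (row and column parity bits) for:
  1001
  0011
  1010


Row parities: 000
Column parities: 0000

Row P: 000, Col P: 0000, Corner: 0


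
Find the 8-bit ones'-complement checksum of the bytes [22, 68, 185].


Sum = 275 mod 256 = 19
Complement = 236

236


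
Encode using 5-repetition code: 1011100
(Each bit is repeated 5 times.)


Each bit -> 5 copies

11111000001111111111111110000000000


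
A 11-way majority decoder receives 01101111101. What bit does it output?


Ones: 8 out of 11
Threshold: 6

1 (8/11 voted 1)


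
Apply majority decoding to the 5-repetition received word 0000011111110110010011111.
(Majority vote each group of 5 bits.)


Groups: 00000, 11111, 11011, 00100, 11111
Majority votes: 01101

01101


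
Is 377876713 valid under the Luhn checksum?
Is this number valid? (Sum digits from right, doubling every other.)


Luhn sum = 44
44 mod 10 = 4

Invalid (Luhn sum mod 10 = 4)


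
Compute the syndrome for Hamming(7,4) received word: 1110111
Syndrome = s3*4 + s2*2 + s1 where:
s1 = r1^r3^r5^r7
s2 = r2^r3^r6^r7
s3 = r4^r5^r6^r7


s1=0, s2=0, s3=1

Syndrome = 4 (error at position 4)


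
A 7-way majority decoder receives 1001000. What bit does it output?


Ones: 2 out of 7
Threshold: 4

0 (2/7 voted 1)


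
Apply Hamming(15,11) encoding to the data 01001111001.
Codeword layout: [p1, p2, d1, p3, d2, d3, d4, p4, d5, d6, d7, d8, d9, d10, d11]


Parity bits: p1=0, p2=1, p3=1, p4=1

010110011111001


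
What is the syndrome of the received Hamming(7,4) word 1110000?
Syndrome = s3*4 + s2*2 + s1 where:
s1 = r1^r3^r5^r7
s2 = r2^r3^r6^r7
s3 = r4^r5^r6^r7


s1=0, s2=0, s3=0

Syndrome = 0 (no error)


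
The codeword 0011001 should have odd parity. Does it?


Number of 1s: 3

Yes, parity is correct (3 ones)


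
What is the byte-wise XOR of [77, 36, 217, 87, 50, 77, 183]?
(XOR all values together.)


XOR chain: 77 ^ 36 ^ 217 ^ 87 ^ 50 ^ 77 ^ 183 = 47

47


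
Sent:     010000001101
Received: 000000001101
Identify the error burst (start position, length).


XOR: 010000000000

Burst at position 1, length 1


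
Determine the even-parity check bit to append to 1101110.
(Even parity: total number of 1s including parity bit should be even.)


Number of 1s in data: 5
Parity bit: 1

1


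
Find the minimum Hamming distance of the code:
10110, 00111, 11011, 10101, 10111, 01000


Comparing all pairs, minimum distance: 1
Can detect 0 errors, correct 0 errors

1


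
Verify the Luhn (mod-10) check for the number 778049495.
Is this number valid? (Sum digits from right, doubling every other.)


Luhn sum = 51
51 mod 10 = 1

Invalid (Luhn sum mod 10 = 1)


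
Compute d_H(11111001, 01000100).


XOR: 10111101
Count of 1s: 6

6


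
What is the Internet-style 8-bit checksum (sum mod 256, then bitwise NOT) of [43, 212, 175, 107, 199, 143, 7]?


Sum = 886 mod 256 = 118
Complement = 137

137


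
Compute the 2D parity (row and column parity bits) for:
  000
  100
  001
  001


Row parities: 0111
Column parities: 100

Row P: 0111, Col P: 100, Corner: 1


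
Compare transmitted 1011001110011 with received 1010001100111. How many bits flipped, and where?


XOR: 0001000010100

3 error(s) at position(s): 3, 8, 10


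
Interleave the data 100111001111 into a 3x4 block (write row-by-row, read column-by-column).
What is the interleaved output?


Matrix:
  1001
  1100
  1111
Read columns: 111011001101

111011001101


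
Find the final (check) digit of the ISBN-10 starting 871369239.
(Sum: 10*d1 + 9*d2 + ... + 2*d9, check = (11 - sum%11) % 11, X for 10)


Weighted sum: 288
288 mod 11 = 2

Check digit: 9


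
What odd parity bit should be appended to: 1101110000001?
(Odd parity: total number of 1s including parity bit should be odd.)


Number of 1s in data: 6
Parity bit: 1

1


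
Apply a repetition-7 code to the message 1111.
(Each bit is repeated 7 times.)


Each bit -> 7 copies

1111111111111111111111111111


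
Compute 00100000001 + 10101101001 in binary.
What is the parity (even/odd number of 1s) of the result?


00100000001 = 257
10101101001 = 1385
Sum = 1642 = 11001101010
1s count = 6

even parity (6 ones in 11001101010)


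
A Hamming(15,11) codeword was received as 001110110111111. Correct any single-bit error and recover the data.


Syndrome = 12: error at position 12

Data: 11010110111 (corrected bit 12)


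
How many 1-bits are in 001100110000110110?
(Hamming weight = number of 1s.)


Counting 1s in 001100110000110110

8


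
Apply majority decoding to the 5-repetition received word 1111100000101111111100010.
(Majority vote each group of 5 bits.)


Groups: 11111, 00000, 10111, 11111, 00010
Majority votes: 10110

10110


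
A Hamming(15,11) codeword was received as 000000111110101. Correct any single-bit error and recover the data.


Syndrome = 5: error at position 5

Data: 01011110101 (corrected bit 5)


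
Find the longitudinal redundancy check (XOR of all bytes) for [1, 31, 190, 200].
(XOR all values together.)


XOR chain: 1 ^ 31 ^ 190 ^ 200 = 104

104


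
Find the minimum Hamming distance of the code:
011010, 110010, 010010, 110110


Comparing all pairs, minimum distance: 1
Can detect 0 errors, correct 0 errors

1


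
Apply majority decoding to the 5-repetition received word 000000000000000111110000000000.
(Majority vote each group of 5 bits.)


Groups: 00000, 00000, 00000, 11111, 00000, 00000
Majority votes: 000100

000100


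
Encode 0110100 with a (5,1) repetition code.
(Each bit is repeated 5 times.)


Each bit -> 5 copies

00000111111111100000111110000000000


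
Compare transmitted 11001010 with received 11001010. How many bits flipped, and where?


XOR: 00000000

0 errors (received matches sent)


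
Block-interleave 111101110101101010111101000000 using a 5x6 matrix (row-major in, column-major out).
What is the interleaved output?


Matrix:
  111101
  110101
  101010
  111101
  000000
Read columns: 111101101010110110100010011010

111101101010110110100010011010


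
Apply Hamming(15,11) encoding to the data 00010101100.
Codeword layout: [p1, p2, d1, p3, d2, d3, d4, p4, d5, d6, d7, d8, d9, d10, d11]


Parity bits: p1=0, p2=0, p3=1, p4=1

000100110101100


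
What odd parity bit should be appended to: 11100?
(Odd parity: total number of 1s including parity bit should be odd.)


Number of 1s in data: 3
Parity bit: 0

0


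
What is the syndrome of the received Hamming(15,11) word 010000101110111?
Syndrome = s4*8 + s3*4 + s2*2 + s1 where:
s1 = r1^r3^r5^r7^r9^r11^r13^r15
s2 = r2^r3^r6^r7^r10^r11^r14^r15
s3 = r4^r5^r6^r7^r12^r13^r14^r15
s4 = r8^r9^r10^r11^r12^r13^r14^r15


s1=1, s2=0, s3=0, s4=0

Syndrome = 1 (error at position 1)


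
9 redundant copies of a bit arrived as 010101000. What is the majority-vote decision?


Ones: 3 out of 9
Threshold: 5

0 (3/9 voted 1)


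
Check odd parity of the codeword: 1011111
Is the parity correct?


Number of 1s: 6

No, parity error (6 ones)


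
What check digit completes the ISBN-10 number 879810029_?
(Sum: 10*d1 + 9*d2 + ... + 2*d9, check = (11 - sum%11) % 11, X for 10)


Weighted sum: 301
301 mod 11 = 4

Check digit: 7


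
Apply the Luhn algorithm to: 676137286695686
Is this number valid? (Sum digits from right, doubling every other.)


Luhn sum = 74
74 mod 10 = 4

Invalid (Luhn sum mod 10 = 4)


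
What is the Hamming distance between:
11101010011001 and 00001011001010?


XOR: 11100001010011
Count of 1s: 7

7


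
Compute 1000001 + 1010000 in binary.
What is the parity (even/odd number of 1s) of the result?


1000001 = 65
1010000 = 80
Sum = 145 = 10010001
1s count = 3

odd parity (3 ones in 10010001)


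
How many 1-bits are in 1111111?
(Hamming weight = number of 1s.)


Counting 1s in 1111111

7


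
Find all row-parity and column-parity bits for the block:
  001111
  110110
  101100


Row parities: 001
Column parities: 010101

Row P: 001, Col P: 010101, Corner: 1


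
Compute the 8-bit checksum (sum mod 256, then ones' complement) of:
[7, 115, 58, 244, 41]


Sum = 465 mod 256 = 209
Complement = 46

46


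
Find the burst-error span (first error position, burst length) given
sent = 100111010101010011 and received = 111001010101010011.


XOR: 011110000000000000

Burst at position 1, length 4


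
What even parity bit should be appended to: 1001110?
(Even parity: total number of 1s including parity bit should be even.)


Number of 1s in data: 4
Parity bit: 0

0


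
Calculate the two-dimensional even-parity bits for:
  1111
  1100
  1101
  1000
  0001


Row parities: 00111
Column parities: 0111

Row P: 00111, Col P: 0111, Corner: 1


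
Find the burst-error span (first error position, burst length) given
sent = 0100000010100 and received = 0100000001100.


XOR: 0000000011000

Burst at position 8, length 2


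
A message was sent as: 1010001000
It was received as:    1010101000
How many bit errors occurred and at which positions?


XOR: 0000100000

1 error(s) at position(s): 4


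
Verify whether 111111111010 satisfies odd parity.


Number of 1s: 10

No, parity error (10 ones)


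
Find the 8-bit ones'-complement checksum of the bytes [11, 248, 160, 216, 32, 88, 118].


Sum = 873 mod 256 = 105
Complement = 150

150


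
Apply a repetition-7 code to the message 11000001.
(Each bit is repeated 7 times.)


Each bit -> 7 copies

11111111111111000000000000000000000000000000000001111111


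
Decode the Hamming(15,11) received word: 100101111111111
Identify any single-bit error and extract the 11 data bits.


Syndrome = 4: error at position 4

Data: 00111111111 (corrected bit 4)


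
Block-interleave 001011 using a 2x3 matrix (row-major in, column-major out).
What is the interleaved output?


Matrix:
  001
  011
Read columns: 000111

000111


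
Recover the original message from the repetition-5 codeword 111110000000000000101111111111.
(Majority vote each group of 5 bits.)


Groups: 11111, 00000, 00000, 00010, 11111, 11111
Majority votes: 100011

100011


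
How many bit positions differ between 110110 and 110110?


XOR: 000000
Count of 1s: 0

0


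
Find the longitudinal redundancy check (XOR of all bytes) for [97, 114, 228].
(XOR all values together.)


XOR chain: 97 ^ 114 ^ 228 = 247

247


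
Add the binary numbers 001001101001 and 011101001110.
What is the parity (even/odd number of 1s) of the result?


001001101001 = 617
011101001110 = 1870
Sum = 2487 = 100110110111
1s count = 8

even parity (8 ones in 100110110111)


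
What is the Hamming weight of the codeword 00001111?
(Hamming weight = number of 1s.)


Counting 1s in 00001111

4


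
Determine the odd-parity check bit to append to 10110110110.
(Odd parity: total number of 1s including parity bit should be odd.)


Number of 1s in data: 7
Parity bit: 0

0


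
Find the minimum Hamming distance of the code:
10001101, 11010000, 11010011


Comparing all pairs, minimum distance: 2
Can detect 1 errors, correct 0 errors

2


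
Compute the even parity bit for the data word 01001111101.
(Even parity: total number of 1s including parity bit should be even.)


Number of 1s in data: 7
Parity bit: 1

1


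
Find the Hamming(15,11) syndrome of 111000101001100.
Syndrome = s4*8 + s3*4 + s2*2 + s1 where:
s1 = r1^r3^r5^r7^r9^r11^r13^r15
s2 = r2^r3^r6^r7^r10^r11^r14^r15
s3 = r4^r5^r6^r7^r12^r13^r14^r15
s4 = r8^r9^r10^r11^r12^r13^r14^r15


s1=1, s2=1, s3=1, s4=1

Syndrome = 15 (error at position 15)


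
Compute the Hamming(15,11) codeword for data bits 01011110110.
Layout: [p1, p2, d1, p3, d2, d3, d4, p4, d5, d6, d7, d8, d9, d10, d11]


Parity bits: p1=1, p2=0, p3=0, p4=1

100010111110110


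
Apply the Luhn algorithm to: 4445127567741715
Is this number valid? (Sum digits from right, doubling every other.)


Luhn sum = 74
74 mod 10 = 4

Invalid (Luhn sum mod 10 = 4)


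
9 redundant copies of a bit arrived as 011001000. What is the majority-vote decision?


Ones: 3 out of 9
Threshold: 5

0 (3/9 voted 1)


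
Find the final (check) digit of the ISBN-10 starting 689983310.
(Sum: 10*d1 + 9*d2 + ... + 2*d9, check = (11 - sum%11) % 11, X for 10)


Weighted sum: 345
345 mod 11 = 4

Check digit: 7


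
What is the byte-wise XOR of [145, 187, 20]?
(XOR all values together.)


XOR chain: 145 ^ 187 ^ 20 = 62

62


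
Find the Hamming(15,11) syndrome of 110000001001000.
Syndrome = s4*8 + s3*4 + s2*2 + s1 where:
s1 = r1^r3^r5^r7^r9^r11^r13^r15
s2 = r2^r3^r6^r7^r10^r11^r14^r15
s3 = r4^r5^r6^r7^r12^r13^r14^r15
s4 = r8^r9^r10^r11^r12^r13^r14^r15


s1=0, s2=1, s3=1, s4=0

Syndrome = 6 (error at position 6)


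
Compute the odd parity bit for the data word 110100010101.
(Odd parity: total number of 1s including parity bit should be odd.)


Number of 1s in data: 6
Parity bit: 1

1


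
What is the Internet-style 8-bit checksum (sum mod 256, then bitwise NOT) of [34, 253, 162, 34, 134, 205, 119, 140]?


Sum = 1081 mod 256 = 57
Complement = 198

198


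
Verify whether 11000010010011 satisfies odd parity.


Number of 1s: 6

No, parity error (6 ones)


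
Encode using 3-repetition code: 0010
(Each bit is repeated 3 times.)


Each bit -> 3 copies

000000111000


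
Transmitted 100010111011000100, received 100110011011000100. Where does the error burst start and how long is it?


XOR: 000100100000000000

Burst at position 3, length 4


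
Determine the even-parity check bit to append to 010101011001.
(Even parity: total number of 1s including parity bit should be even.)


Number of 1s in data: 6
Parity bit: 0

0


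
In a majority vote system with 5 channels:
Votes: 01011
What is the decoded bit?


Ones: 3 out of 5
Threshold: 3

1 (3/5 voted 1)


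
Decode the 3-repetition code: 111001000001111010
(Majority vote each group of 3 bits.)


Groups: 111, 001, 000, 001, 111, 010
Majority votes: 100010

100010


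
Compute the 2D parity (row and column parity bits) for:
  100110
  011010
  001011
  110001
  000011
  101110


Row parities: 111100
Column parities: 101011

Row P: 111100, Col P: 101011, Corner: 0


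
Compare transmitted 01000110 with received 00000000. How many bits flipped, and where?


XOR: 01000110

3 error(s) at position(s): 1, 5, 6


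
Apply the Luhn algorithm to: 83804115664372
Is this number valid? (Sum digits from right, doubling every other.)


Luhn sum = 60
60 mod 10 = 0

Valid (Luhn sum mod 10 = 0)


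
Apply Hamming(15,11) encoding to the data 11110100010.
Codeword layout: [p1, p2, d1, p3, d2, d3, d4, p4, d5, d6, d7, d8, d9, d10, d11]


Parity bits: p1=1, p2=1, p3=0, p4=0

111011100100010


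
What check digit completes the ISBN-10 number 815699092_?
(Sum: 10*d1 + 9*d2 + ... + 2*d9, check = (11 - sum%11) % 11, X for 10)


Weighted sum: 301
301 mod 11 = 4

Check digit: 7


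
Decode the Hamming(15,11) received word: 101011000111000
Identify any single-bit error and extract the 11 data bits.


Syndrome = 12: error at position 12

Data: 11100110000 (corrected bit 12)


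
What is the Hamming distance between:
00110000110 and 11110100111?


XOR: 11000100001
Count of 1s: 4

4


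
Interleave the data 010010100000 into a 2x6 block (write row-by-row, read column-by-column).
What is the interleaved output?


Matrix:
  010010
  100000
Read columns: 011000001000

011000001000


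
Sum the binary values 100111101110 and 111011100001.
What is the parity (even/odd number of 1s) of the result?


100111101110 = 2542
111011100001 = 3809
Sum = 6351 = 1100011001111
1s count = 8

even parity (8 ones in 1100011001111)


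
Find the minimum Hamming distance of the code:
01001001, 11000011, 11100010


Comparing all pairs, minimum distance: 2
Can detect 1 errors, correct 0 errors

2


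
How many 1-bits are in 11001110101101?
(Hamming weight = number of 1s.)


Counting 1s in 11001110101101

9


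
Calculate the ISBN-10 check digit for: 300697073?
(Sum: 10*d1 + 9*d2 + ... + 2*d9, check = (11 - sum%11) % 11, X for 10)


Weighted sum: 188
188 mod 11 = 1

Check digit: X


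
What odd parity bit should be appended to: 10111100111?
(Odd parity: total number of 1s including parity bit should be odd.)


Number of 1s in data: 8
Parity bit: 1

1


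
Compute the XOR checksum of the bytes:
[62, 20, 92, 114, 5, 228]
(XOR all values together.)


XOR chain: 62 ^ 20 ^ 92 ^ 114 ^ 5 ^ 228 = 229

229


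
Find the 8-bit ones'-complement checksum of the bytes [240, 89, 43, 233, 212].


Sum = 817 mod 256 = 49
Complement = 206

206


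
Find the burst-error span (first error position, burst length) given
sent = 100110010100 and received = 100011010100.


XOR: 000101000000

Burst at position 3, length 3


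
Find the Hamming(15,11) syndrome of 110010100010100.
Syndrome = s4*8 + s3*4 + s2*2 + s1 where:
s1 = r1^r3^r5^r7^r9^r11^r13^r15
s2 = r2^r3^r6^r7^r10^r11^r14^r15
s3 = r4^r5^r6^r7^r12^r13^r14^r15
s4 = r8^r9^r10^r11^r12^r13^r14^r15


s1=1, s2=1, s3=1, s4=0

Syndrome = 7 (error at position 7)


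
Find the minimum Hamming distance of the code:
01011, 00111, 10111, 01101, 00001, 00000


Comparing all pairs, minimum distance: 1
Can detect 0 errors, correct 0 errors

1


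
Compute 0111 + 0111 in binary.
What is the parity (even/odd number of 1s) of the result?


0111 = 7
0111 = 7
Sum = 14 = 1110
1s count = 3

odd parity (3 ones in 1110)


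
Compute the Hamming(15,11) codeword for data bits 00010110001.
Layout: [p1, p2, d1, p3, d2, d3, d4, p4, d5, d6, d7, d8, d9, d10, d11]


Parity bits: p1=1, p2=0, p3=0, p4=1

100000110110001


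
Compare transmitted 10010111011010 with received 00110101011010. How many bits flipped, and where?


XOR: 10100010000000

3 error(s) at position(s): 0, 2, 6


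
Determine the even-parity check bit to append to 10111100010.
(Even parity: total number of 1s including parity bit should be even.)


Number of 1s in data: 6
Parity bit: 0

0


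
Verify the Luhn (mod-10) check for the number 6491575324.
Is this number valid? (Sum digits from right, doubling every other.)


Luhn sum = 37
37 mod 10 = 7

Invalid (Luhn sum mod 10 = 7)


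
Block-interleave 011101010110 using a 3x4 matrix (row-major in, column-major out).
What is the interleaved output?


Matrix:
  0111
  0101
  0110
Read columns: 000111101110

000111101110


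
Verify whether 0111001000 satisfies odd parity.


Number of 1s: 4

No, parity error (4 ones)


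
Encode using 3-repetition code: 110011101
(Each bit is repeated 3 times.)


Each bit -> 3 copies

111111000000111111111000111


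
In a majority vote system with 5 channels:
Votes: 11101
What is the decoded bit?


Ones: 4 out of 5
Threshold: 3

1 (4/5 voted 1)


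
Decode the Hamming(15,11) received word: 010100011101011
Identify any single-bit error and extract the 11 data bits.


Syndrome = 0: no error detected

Data: 00001101011 (no errors)


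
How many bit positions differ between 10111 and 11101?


XOR: 01010
Count of 1s: 2

2


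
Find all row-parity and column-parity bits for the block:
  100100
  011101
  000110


Row parities: 000
Column parities: 111111

Row P: 000, Col P: 111111, Corner: 0


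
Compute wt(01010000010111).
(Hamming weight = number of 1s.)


Counting 1s in 01010000010111

6


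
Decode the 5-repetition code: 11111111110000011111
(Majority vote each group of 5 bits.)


Groups: 11111, 11111, 00000, 11111
Majority votes: 1101

1101


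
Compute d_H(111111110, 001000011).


XOR: 110111101
Count of 1s: 7

7


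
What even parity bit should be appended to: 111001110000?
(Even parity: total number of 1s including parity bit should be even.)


Number of 1s in data: 6
Parity bit: 0

0


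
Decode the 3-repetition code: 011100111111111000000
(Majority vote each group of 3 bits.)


Groups: 011, 100, 111, 111, 111, 000, 000
Majority votes: 1011100

1011100


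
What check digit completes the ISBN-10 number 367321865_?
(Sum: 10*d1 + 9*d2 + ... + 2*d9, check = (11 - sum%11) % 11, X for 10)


Weighted sum: 238
238 mod 11 = 7

Check digit: 4


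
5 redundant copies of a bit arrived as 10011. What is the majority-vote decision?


Ones: 3 out of 5
Threshold: 3

1 (3/5 voted 1)


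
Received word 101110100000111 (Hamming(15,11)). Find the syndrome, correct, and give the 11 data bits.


Syndrome = 8: error at position 8

Data: 11010000111 (corrected bit 8)


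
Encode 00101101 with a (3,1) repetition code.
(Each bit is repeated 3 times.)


Each bit -> 3 copies

000000111000111111000111


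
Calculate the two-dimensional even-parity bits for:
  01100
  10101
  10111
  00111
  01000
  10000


Row parities: 010111
Column parities: 10001

Row P: 010111, Col P: 10001, Corner: 0


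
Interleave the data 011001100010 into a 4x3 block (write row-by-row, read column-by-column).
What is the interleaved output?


Matrix:
  011
  001
  100
  010
Read columns: 001010011100

001010011100


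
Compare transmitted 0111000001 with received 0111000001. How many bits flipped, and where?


XOR: 0000000000

0 errors (received matches sent)


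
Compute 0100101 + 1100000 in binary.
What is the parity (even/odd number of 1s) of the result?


0100101 = 37
1100000 = 96
Sum = 133 = 10000101
1s count = 3

odd parity (3 ones in 10000101)


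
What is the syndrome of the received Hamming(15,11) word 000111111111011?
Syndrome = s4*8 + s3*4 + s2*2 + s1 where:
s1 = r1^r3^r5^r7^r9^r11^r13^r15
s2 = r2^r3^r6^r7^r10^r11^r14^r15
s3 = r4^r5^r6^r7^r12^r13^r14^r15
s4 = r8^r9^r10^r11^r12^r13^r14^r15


s1=1, s2=0, s3=1, s4=1

Syndrome = 13 (error at position 13)


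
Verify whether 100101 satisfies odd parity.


Number of 1s: 3

Yes, parity is correct (3 ones)


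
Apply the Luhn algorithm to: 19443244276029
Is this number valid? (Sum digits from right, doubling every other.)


Luhn sum = 70
70 mod 10 = 0

Valid (Luhn sum mod 10 = 0)


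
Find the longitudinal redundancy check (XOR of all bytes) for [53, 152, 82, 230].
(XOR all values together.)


XOR chain: 53 ^ 152 ^ 82 ^ 230 = 25

25


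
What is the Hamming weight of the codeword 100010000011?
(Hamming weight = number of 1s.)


Counting 1s in 100010000011

4


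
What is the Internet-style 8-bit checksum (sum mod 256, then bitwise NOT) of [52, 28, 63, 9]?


Sum = 152 mod 256 = 152
Complement = 103

103


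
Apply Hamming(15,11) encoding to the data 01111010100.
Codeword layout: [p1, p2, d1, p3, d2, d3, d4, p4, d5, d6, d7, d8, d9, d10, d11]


Parity bits: p1=1, p2=1, p3=0, p4=1

110011111010100


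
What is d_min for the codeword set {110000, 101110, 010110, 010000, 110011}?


Comparing all pairs, minimum distance: 1
Can detect 0 errors, correct 0 errors

1


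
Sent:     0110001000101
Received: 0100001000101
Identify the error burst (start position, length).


XOR: 0010000000000

Burst at position 2, length 1


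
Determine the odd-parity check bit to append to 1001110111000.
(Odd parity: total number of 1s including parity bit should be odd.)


Number of 1s in data: 7
Parity bit: 0

0


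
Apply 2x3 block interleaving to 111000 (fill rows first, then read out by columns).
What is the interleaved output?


Matrix:
  111
  000
Read columns: 101010

101010


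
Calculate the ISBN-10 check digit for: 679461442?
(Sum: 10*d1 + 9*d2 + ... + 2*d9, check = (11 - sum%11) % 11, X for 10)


Weighted sum: 296
296 mod 11 = 10

Check digit: 1


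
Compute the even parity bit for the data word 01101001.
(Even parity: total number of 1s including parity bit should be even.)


Number of 1s in data: 4
Parity bit: 0

0


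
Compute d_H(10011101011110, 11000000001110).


XOR: 01011101010000
Count of 1s: 6

6


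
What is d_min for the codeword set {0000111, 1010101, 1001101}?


Comparing all pairs, minimum distance: 2
Can detect 1 errors, correct 0 errors

2


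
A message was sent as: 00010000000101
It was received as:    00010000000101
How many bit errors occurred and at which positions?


XOR: 00000000000000

0 errors (received matches sent)


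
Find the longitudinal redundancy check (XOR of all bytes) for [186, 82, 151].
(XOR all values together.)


XOR chain: 186 ^ 82 ^ 151 = 127

127


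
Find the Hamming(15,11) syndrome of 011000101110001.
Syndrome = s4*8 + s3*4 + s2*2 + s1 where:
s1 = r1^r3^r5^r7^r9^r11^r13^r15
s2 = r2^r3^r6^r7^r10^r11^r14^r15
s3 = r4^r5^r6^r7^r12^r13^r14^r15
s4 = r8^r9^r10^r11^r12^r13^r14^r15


s1=1, s2=0, s3=0, s4=0

Syndrome = 1 (error at position 1)


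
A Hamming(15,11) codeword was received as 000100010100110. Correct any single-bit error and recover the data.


Syndrome = 5: error at position 5

Data: 01000100110 (corrected bit 5)


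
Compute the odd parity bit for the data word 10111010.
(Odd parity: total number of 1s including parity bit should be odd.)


Number of 1s in data: 5
Parity bit: 0

0


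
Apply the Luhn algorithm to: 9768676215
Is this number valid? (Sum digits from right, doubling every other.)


Luhn sum = 49
49 mod 10 = 9

Invalid (Luhn sum mod 10 = 9)


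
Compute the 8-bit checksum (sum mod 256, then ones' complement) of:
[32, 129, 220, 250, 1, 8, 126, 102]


Sum = 868 mod 256 = 100
Complement = 155

155


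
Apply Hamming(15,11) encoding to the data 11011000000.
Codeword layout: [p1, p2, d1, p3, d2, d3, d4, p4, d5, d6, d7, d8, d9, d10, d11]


Parity bits: p1=0, p2=0, p3=0, p4=1

001010111000000


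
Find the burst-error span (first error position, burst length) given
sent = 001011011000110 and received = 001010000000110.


XOR: 000001011000000

Burst at position 5, length 4


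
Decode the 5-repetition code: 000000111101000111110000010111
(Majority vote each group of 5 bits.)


Groups: 00000, 01111, 01000, 11111, 00000, 10111
Majority votes: 010101

010101


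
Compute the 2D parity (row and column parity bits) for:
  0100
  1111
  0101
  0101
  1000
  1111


Row parities: 100010
Column parities: 1100

Row P: 100010, Col P: 1100, Corner: 0


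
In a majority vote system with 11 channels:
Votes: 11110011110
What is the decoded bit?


Ones: 8 out of 11
Threshold: 6

1 (8/11 voted 1)


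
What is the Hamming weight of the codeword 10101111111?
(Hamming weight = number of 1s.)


Counting 1s in 10101111111

9


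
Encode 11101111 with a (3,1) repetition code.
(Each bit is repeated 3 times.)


Each bit -> 3 copies

111111111000111111111111


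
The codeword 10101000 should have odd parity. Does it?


Number of 1s: 3

Yes, parity is correct (3 ones)


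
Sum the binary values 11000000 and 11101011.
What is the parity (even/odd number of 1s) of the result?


11000000 = 192
11101011 = 235
Sum = 427 = 110101011
1s count = 6

even parity (6 ones in 110101011)


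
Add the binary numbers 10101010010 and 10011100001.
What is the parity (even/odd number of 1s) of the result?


10101010010 = 1362
10011100001 = 1249
Sum = 2611 = 101000110011
1s count = 6

even parity (6 ones in 101000110011)


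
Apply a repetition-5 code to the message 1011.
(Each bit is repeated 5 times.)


Each bit -> 5 copies

11111000001111111111


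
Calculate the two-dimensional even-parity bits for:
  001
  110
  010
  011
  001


Row parities: 10101
Column parities: 111

Row P: 10101, Col P: 111, Corner: 1


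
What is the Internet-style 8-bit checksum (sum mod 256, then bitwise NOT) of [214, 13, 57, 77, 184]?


Sum = 545 mod 256 = 33
Complement = 222

222


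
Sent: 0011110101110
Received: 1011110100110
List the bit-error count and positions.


XOR: 1000000001000

2 error(s) at position(s): 0, 9


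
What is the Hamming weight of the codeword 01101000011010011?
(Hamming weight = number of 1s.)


Counting 1s in 01101000011010011

8


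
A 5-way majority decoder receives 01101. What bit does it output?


Ones: 3 out of 5
Threshold: 3

1 (3/5 voted 1)


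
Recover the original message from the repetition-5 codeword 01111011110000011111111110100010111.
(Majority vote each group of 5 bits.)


Groups: 01111, 01111, 00000, 11111, 11111, 01000, 10111
Majority votes: 1101101

1101101


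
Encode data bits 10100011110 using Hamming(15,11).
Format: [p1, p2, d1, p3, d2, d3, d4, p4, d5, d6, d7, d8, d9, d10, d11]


Parity bits: p1=1, p2=0, p3=0, p4=0

101001000011110
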